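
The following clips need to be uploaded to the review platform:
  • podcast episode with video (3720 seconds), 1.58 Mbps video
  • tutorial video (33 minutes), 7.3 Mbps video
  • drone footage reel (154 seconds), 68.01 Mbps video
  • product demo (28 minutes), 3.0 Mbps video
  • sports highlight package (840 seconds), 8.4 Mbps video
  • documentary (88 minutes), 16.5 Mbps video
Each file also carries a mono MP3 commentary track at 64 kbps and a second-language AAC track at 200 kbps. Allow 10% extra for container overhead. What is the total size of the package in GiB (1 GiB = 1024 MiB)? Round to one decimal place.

Audio total: 64 + 200 = 264 kbps = 0.264 Mbps.
podcast episode with video: 1.844 Mbps × 3720 s × 1.10 = 7545.6 Mb
tutorial video: 7.564 Mbps × 1980 s × 1.10 = 16474.4 Mb
drone footage reel: 68.274 Mbps × 154 s × 1.10 = 11565.6 Mb
product demo: 3.264 Mbps × 1680 s × 1.10 = 6031.9 Mb
sports highlight package: 8.664 Mbps × 840 s × 1.10 = 8005.5 Mb
documentary: 16.764 Mbps × 5280 s × 1.10 = 97365.3 Mb
Total: 146988.4 Mb = 18373.5 MB.
= 17.11 GiB.

17.1 GiB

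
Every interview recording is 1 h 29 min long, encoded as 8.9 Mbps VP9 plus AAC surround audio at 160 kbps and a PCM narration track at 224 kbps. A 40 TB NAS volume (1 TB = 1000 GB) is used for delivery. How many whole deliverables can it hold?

6454

1 h 29 min = 89 min = 5340 s
Audio total: 160 + 224 = 384 kbps = 0.384 Mbps.
Total bitrate: 9.284 Mbps.
Per item: 9.284 Mbps × 5340 s = 49,577 Mb = 6,197 MB.
Capacity: 40 TB = 320,000,000 Mb; 6454.66 items → 6454 complete.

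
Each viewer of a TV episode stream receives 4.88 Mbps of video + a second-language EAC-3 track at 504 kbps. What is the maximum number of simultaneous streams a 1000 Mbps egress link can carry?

Audio: 504 kbps = 0.504 Mbps.
Per-viewer media rate: 5.384 Mbps.
1000 Mbps = 1,000 Mbps; 1,000 / 5.384 = 185.74 → 185 viewers.

185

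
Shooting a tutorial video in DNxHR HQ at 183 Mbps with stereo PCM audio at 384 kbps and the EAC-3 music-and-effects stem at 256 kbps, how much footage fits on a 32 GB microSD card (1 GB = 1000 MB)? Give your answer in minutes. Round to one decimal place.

23.2 minutes

Audio total: 384 + 256 = 640 kbps = 0.640 Mbps.
Total bitrate: 183 + 0.640 = 183.640 Mbps.
Capacity: 32 GB = 256,000 Mb.
Recording time: 256,000 / 183.640 = 1,394 s ≈ 23.2 minutes.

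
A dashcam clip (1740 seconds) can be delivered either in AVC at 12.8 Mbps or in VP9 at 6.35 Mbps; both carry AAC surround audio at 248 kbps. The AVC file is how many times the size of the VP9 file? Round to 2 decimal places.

1.98

Audio: 248 kbps = 0.248 Mbps.
AVC: 13.048 Mbps × 1740 s = 22703.5 Mb = 2.838 GB.
VP9: 6.598 Mbps × 1740 s = 11480.5 Mb = 1.435 GB.
Ratio: 2.838 / 1.435 = 1.978.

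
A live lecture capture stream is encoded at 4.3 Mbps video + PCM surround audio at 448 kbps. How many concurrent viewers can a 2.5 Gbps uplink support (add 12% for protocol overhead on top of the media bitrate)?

Audio: 448 kbps = 0.448 Mbps.
Per-viewer media rate: 4.748 Mbps.
On the wire with 12% overhead: 5.318 Mbps.
2.5 Gbps = 2,500 Mbps; 2,500 / 5.318 = 470.12 → 470 viewers.

470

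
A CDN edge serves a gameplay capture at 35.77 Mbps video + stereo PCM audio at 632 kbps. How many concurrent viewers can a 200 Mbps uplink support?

5

Audio: 632 kbps = 0.632 Mbps.
Per-viewer media rate: 36.402 Mbps.
200 Mbps = 200.0 Mbps; 200.0 / 36.402 = 5.49 → 5 viewers.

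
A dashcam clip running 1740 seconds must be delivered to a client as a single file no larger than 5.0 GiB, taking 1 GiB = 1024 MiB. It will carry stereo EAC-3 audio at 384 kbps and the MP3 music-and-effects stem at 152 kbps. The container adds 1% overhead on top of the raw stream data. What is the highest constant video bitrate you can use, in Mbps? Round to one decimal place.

23.9 Mbps

Budget: 5.0 GiB = 42949.7 Mb.
Stream payload after overhead: 42949.7 / 1.01 = 42524.4 Mb.
Total bitrate budget: 42524.4 Mb / 1740 s = 24.439 Mbps.
Audio total: 384 + 152 = 536 kbps = 0.536 Mbps.
Video: 24.439 − 0.536 = 23.903 Mbps.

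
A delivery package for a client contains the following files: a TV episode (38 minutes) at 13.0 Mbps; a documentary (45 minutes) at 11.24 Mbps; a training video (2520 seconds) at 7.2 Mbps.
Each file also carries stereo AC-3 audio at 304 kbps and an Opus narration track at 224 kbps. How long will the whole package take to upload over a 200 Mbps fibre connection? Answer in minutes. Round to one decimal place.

6.8 minutes

Audio total: 304 + 224 = 528 kbps = 0.528 Mbps.
TV episode: 13.528 Mbps × 2280 s = 30843.8 Mb
documentary: 11.768 Mbps × 2700 s = 31773.6 Mb
training video: 7.728 Mbps × 2520 s = 19474.6 Mb
Total: 82092.0 Mb = 10261.5 MB.
At 200 Mbps: 82092.0 / 200 = 410 s ≈ 6.84 minutes.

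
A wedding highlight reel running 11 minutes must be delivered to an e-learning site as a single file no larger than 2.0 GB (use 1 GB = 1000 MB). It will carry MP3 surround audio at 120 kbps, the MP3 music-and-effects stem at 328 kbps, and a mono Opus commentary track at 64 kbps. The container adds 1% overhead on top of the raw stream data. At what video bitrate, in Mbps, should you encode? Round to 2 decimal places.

23.49 Mbps

Budget: 2.0 GB = 16000.0 Mb.
Stream payload after overhead: 16000.0 / 1.01 = 15841.6 Mb.
11 min = 660 s
Total bitrate budget: 15841.6 Mb / 660 s = 24.002 Mbps.
Audio total: 120 + 328 + 64 = 512 kbps = 0.512 Mbps.
Video: 24.002 − 0.512 = 23.490 Mbps.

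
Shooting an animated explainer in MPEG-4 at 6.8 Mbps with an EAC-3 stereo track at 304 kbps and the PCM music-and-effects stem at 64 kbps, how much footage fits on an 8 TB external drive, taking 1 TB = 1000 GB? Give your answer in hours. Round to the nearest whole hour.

2480 hours

Audio total: 304 + 64 = 368 kbps = 0.368 Mbps.
Total bitrate: 6.8 + 0.368 = 7.168 Mbps.
Capacity: 8 TB = 64,000,000 Mb.
Recording time: 64,000,000 / 7.168 = 8,928,571 s ≈ 2,480 hours.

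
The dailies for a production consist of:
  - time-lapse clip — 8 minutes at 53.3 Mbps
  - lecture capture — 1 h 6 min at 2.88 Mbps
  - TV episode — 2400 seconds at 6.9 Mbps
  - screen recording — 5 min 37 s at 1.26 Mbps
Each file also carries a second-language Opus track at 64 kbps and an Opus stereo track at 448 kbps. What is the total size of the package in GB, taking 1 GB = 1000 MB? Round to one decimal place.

Audio total: 64 + 448 = 512 kbps = 0.512 Mbps.
time-lapse clip: 53.812 Mbps × 480 s = 25829.8 Mb
lecture capture: 3.392 Mbps × 3960 s = 13432.3 Mb
TV episode: 7.412 Mbps × 2400 s = 17788.8 Mb
screen recording: 1.772 Mbps × 337 s = 597.2 Mb
Total: 57648.0 Mb = 7206.0 MB.
= 7.206 GB.

7.2 GB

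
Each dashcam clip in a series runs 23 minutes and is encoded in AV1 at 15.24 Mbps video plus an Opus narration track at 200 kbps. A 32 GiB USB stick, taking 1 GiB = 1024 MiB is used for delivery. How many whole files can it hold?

12

23 min = 1380 s
Audio: 200 kbps = 0.200 Mbps.
Total bitrate: 15.440 Mbps.
Per item: 15.440 Mbps × 1380 s = 21,307 Mb = 2,663 MB.
Capacity: 32 GiB = 274,878 Mb; 12.90 items → 12 complete.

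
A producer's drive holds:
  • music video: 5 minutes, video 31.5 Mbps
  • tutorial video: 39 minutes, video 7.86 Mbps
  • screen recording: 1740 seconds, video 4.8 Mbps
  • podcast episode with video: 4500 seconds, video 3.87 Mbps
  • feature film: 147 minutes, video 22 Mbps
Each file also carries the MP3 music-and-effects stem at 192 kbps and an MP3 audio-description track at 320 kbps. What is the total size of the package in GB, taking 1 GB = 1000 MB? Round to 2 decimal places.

Audio total: 192 + 320 = 512 kbps = 0.512 Mbps.
music video: 32.012 Mbps × 300 s = 9603.6 Mb
tutorial video: 8.372 Mbps × 2340 s = 19590.5 Mb
screen recording: 5.312 Mbps × 1740 s = 9242.9 Mb
podcast episode with video: 4.382 Mbps × 4500 s = 19719.0 Mb
feature film: 22.512 Mbps × 8820 s = 198555.8 Mb
Total: 256711.8 Mb = 32089.0 MB.
= 32.09 GB.

32.09 GB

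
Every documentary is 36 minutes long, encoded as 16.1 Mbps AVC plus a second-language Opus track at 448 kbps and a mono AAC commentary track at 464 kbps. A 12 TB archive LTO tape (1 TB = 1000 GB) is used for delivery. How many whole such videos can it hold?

2612

36 min = 2160 s
Audio total: 448 + 464 = 912 kbps = 0.912 Mbps.
Total bitrate: 17.012 Mbps.
Per item: 17.012 Mbps × 2160 s = 36,746 Mb = 4,593 MB.
Capacity: 12 TB = 96,000,000 Mb; 2612.53 items → 2612 complete.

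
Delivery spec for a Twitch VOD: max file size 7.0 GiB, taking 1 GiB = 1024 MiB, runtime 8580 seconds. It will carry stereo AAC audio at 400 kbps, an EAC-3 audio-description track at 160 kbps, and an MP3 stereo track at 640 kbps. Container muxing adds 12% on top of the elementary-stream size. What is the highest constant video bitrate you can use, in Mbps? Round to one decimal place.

5.1 Mbps

Budget: 7.0 GiB = 60129.5 Mb.
Stream payload after overhead: 60129.5 / 1.12 = 53687.1 Mb.
Total bitrate budget: 53687.1 Mb / 8580 s = 6.257 Mbps.
Audio total: 400 + 160 + 640 = 1200 kbps = 1.200 Mbps.
Video: 6.257 − 1.200 = 5.057 Mbps.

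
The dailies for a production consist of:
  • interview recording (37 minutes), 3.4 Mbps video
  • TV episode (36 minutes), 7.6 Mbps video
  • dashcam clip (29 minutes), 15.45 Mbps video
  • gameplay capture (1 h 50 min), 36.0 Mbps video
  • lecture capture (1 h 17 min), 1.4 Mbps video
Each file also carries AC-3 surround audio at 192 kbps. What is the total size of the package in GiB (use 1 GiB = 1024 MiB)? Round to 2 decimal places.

Audio: 192 kbps = 0.192 Mbps.
interview recording: 3.592 Mbps × 2220 s = 7974.2 Mb
TV episode: 7.792 Mbps × 2160 s = 16830.7 Mb
dashcam clip: 15.642 Mbps × 1740 s = 27217.1 Mb
gameplay capture: 36.192 Mbps × 6600 s = 238867.2 Mb
lecture capture: 1.592 Mbps × 4620 s = 7355.0 Mb
Total: 298244.3 Mb = 37280.5 MB.
= 34.72 GiB.

34.72 GiB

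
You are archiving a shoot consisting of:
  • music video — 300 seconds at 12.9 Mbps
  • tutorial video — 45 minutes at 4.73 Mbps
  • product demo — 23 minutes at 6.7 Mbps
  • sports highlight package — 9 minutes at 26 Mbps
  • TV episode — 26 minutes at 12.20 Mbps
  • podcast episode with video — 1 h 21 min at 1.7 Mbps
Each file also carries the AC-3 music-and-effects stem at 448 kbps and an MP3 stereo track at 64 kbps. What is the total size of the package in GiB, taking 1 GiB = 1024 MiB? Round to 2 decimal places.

8.50 GiB

Audio total: 448 + 64 = 512 kbps = 0.512 Mbps.
music video: 13.412 Mbps × 300 s = 4023.6 Mb
tutorial video: 5.242 Mbps × 2700 s = 14153.4 Mb
product demo: 7.212 Mbps × 1380 s = 9952.6 Mb
sports highlight package: 26.512 Mbps × 540 s = 14316.5 Mb
TV episode: 12.712 Mbps × 1560 s = 19830.7 Mb
podcast episode with video: 2.212 Mbps × 4860 s = 10750.3 Mb
Total: 73027.1 Mb = 9128.4 MB.
= 8.501 GiB.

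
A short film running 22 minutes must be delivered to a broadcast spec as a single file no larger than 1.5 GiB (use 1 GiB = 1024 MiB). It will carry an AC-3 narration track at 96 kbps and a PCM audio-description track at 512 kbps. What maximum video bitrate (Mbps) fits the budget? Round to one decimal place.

Budget: 1.5 GiB = 12884.9 Mb.
22 min = 1320 s
Total bitrate budget: 12884.9 Mb / 1320 s = 9.761 Mbps.
Audio total: 96 + 512 = 608 kbps = 0.608 Mbps.
Video: 9.761 − 0.608 = 9.153 Mbps.

9.2 Mbps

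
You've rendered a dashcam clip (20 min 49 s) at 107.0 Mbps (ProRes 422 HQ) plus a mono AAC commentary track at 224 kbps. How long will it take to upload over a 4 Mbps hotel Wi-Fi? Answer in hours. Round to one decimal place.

9.3 hours

20 min 49 s = 1249 s
Audio: 224 kbps = 0.224 Mbps.
Total bitrate: 107.224 Mbps.
File: 107.224 Mbps × 1249 s = 133922.8 Mb.
At 4 Mbps: 133922.8 / 4 = 33480.7 s ≈ 9.3 hours.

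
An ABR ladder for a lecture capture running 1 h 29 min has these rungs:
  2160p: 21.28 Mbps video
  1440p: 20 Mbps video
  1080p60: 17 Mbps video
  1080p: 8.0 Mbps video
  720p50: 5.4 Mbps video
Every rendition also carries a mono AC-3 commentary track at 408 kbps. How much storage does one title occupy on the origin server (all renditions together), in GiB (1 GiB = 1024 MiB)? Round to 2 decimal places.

45.83 GiB

1 h 29 min = 89 min = 5340 s
Audio: 408 kbps = 0.408 Mbps.
Sum of rendition bitrates: (21.28+0.408) + (20+0.408) + (17+0.408) + (8.0+0.408) + (5.4+0.408) = 73.720 Mbps.
× 5340 s = 393,665 Mb = 49,208 MB = 45.83 GiB.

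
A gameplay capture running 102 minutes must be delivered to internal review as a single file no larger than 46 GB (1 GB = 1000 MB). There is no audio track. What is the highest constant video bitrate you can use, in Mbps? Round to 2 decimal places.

Budget: 46 GB = 368000.0 Mb.
102 min = 6120 s
Total bitrate budget: 368000.0 Mb / 6120 s = 60.131 Mbps.

60.13 Mbps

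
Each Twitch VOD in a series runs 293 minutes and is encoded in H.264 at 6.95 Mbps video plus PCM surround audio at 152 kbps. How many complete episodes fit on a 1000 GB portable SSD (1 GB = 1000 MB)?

64

293 min = 17580 s
Audio: 152 kbps = 0.152 Mbps.
Total bitrate: 7.102 Mbps.
Per item: 7.102 Mbps × 17580 s = 124,853 Mb = 15,607 MB.
Capacity: 1000 GB = 8,000,000 Mb; 64.08 items → 64 complete.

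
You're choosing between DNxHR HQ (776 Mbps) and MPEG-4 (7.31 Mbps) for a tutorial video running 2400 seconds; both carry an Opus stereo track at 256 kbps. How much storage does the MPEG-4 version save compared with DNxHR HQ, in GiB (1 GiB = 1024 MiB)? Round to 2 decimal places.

214.77 GiB

Audio: 256 kbps = 0.256 Mbps.
DNxHR HQ: 776.256 Mbps × 2400 s = 1863014.4 Mb = 216.883 GiB.
MPEG-4: 7.566 Mbps × 2400 s = 18158.4 Mb = 2.114 GiB.
Saving: 216.883 − 2.114 = 214.770 GiB.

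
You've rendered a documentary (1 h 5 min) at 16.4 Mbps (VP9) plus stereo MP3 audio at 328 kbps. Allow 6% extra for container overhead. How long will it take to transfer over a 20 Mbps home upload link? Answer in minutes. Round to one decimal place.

1 h 5 min = 65 min = 3900 s
Audio: 328 kbps = 0.328 Mbps.
Total bitrate: 16.728 Mbps.
File: 16.728 Mbps × 3900 s = 65239.2 Mb.
With 6% container overhead: ×1.06. → 69153.6 Mb.
At 20 Mbps: 69153.6 / 20 = 3457.7 s ≈ 57.6 minutes.

57.6 minutes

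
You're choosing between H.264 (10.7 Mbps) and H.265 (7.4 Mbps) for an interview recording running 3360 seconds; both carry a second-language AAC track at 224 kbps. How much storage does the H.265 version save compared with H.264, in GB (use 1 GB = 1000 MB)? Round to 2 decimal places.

Audio: 224 kbps = 0.224 Mbps.
H.264: 10.924 Mbps × 3360 s = 36704.6 Mb = 4.588 GB.
H.265: 7.624 Mbps × 3360 s = 25616.6 Mb = 3.202 GB.
Saving: 4.588 − 3.202 = 1.386 GB.

1.39 GB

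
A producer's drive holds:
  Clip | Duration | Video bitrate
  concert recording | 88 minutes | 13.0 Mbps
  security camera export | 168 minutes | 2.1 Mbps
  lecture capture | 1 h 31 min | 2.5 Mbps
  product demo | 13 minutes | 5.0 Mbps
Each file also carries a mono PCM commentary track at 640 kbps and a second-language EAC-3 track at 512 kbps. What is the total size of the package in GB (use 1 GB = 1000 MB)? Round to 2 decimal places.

16.53 GB

Audio total: 640 + 512 = 1152 kbps = 1.152 Mbps.
concert recording: 14.152 Mbps × 5280 s = 74722.6 Mb
security camera export: 3.252 Mbps × 10080 s = 32780.2 Mb
lecture capture: 3.652 Mbps × 5460 s = 19939.9 Mb
product demo: 6.152 Mbps × 780 s = 4798.6 Mb
Total: 132241.2 Mb = 16530.2 MB.
= 16.53 GB.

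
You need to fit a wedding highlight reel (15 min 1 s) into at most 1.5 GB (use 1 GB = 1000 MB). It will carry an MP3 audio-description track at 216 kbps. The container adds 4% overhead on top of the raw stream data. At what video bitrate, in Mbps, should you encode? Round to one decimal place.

Budget: 1.5 GB = 12000.0 Mb.
Stream payload after overhead: 12000.0 / 1.04 = 11538.5 Mb.
15 min 1 s = 901 s
Total bitrate budget: 11538.5 Mb / 901 s = 12.806 Mbps.
Audio: 216 kbps = 0.216 Mbps.
Video: 12.806 − 0.216 = 12.590 Mbps.

12.6 Mbps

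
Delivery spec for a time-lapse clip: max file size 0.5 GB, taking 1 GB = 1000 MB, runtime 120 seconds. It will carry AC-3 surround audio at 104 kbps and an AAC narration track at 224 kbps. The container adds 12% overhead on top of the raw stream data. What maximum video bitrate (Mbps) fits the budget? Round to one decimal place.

Budget: 0.5 GB = 4000.0 Mb.
Stream payload after overhead: 4000.0 / 1.12 = 3571.4 Mb.
Total bitrate budget: 3571.4 Mb / 120 s = 29.762 Mbps.
Audio total: 104 + 224 = 328 kbps = 0.328 Mbps.
Video: 29.762 − 0.328 = 29.434 Mbps.

29.4 Mbps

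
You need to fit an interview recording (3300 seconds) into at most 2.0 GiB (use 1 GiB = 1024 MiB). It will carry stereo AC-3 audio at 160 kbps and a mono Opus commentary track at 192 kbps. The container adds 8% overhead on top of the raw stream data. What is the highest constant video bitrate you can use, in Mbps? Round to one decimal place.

4.5 Mbps

Budget: 2.0 GiB = 17179.9 Mb.
Stream payload after overhead: 17179.9 / 1.08 = 15907.3 Mb.
Total bitrate budget: 15907.3 Mb / 3300 s = 4.820 Mbps.
Audio total: 160 + 192 = 352 kbps = 0.352 Mbps.
Video: 4.820 − 0.352 = 4.468 Mbps.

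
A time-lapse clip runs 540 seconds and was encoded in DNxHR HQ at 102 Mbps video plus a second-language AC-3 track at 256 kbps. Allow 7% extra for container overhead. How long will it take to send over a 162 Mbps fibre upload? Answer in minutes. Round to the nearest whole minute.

6 minutes

Audio: 256 kbps = 0.256 Mbps.
Total bitrate: 102.256 Mbps.
File: 102.256 Mbps × 540 s = 55218.2 Mb.
With 7% container overhead: ×1.07. → 59083.5 Mb.
At 162 Mbps: 59083.5 / 162 = 364.7 s ≈ 6.08 minutes.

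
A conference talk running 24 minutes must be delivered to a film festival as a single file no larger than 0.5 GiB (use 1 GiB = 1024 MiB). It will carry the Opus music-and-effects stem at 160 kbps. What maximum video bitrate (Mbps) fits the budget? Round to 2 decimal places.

Budget: 0.5 GiB = 4295.0 Mb.
24 min = 1440 s
Total bitrate budget: 4295.0 Mb / 1440 s = 2.983 Mbps.
Audio: 160 kbps = 0.160 Mbps.
Video: 2.983 − 0.160 = 2.823 Mbps.

2.82 Mbps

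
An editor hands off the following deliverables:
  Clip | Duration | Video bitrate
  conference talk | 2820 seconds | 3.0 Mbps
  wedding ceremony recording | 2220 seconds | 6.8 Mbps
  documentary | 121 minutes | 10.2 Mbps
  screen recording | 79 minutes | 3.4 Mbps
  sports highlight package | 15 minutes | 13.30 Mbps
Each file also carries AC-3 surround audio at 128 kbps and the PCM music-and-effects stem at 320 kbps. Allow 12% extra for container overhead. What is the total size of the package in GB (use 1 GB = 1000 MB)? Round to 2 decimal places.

18.72 GB

Audio total: 128 + 320 = 448 kbps = 0.448 Mbps.
conference talk: 3.448 Mbps × 2820 s × 1.12 = 10890.2 Mb
wedding ceremony recording: 7.248 Mbps × 2220 s × 1.12 = 18021.4 Mb
documentary: 10.648 Mbps × 7260 s × 1.12 = 86581.0 Mb
screen recording: 3.848 Mbps × 4740 s × 1.12 = 20428.3 Mb
sports highlight package: 13.748 Mbps × 900 s × 1.12 = 13858.0 Mb
Total: 149778.9 Mb = 18722.4 MB.
= 18.72 GB.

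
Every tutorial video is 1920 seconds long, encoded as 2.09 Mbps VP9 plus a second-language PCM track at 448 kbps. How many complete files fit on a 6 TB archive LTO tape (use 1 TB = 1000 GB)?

9850

Audio: 448 kbps = 0.448 Mbps.
Total bitrate: 2.538 Mbps.
Per item: 2.538 Mbps × 1920 s = 4,873 Mb = 609.1 MB.
Capacity: 6 TB = 48,000,000 Mb; 9850.28 items → 9850 complete.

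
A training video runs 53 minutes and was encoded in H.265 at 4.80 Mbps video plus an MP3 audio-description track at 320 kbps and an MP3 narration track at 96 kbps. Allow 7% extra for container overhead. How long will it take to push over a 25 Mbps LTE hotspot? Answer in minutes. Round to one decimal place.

11.8 minutes

53 min = 3180 s
Audio total: 320 + 96 = 416 kbps = 0.416 Mbps.
Total bitrate: 5.216 Mbps.
File: 5.216 Mbps × 3180 s = 16586.9 Mb.
With 7% container overhead: ×1.07. → 17748.0 Mb.
At 25 Mbps: 17748.0 / 25 = 709.9 s ≈ 11.8 minutes.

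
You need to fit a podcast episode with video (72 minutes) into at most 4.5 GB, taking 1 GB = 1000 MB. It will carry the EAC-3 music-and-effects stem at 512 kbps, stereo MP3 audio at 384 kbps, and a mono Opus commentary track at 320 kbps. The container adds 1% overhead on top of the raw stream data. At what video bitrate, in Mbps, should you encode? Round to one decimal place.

Budget: 4.5 GB = 36000.0 Mb.
Stream payload after overhead: 36000.0 / 1.01 = 35643.6 Mb.
72 min = 4320 s
Total bitrate budget: 35643.6 Mb / 4320 s = 8.251 Mbps.
Audio total: 512 + 384 + 320 = 1216 kbps = 1.216 Mbps.
Video: 8.251 − 1.216 = 7.035 Mbps.

7.0 Mbps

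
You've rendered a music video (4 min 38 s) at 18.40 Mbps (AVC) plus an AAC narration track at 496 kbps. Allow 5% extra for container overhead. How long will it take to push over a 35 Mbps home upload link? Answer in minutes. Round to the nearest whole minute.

3 minutes

4 min 38 s = 278 s
Audio: 496 kbps = 0.496 Mbps.
Total bitrate: 18.896 Mbps.
File: 18.896 Mbps × 278 s = 5253.1 Mb.
With 5% container overhead: ×1.05. → 5515.7 Mb.
At 35 Mbps: 5515.7 / 35 = 157.6 s ≈ 2.63 minutes.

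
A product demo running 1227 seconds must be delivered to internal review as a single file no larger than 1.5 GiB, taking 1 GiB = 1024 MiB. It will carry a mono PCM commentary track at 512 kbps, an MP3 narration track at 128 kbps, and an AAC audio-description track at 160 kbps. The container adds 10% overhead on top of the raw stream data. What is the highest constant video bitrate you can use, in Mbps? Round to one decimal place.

Budget: 1.5 GiB = 12884.9 Mb.
Stream payload after overhead: 12884.9 / 1.10 = 11713.5 Mb.
Total bitrate budget: 11713.5 Mb / 1227 s = 9.546 Mbps.
Audio total: 512 + 128 + 160 = 800 kbps = 0.800 Mbps.
Video: 9.546 − 0.800 = 8.746 Mbps.

8.7 Mbps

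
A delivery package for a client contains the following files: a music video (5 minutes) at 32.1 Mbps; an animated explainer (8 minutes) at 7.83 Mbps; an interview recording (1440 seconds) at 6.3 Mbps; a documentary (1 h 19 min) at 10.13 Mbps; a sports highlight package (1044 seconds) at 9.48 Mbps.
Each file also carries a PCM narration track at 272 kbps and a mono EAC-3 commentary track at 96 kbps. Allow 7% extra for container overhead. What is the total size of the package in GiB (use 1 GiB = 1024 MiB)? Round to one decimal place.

10.4 GiB

Audio total: 272 + 96 = 368 kbps = 0.368 Mbps.
music video: 32.468 Mbps × 300 s × 1.07 = 10422.2 Mb
animated explainer: 8.198 Mbps × 480 s × 1.07 = 4210.5 Mb
interview recording: 6.668 Mbps × 1440 s × 1.07 = 10274.1 Mb
documentary: 10.498 Mbps × 4740 s × 1.07 = 53243.8 Mb
sports highlight package: 9.848 Mbps × 1044 s × 1.07 = 11001.0 Mb
Total: 89151.5 Mb = 11143.9 MB.
= 10.38 GiB.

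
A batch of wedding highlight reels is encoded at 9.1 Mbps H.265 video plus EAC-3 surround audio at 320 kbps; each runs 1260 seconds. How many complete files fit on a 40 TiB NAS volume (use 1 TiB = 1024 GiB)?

Audio: 320 kbps = 0.320 Mbps.
Total bitrate: 9.420 Mbps.
Per item: 9.420 Mbps × 1260 s = 11,869 Mb = 1,484 MB.
Capacity: 40 TiB = 351,843,721 Mb; 29643.42 items → 29643 complete.

29643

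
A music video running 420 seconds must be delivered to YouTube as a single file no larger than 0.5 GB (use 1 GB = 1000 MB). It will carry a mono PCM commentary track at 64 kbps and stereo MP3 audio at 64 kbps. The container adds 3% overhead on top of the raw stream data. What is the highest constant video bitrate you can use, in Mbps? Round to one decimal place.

Budget: 0.5 GB = 4000.0 Mb.
Stream payload after overhead: 4000.0 / 1.03 = 3883.5 Mb.
Total bitrate budget: 3883.5 Mb / 420 s = 9.246 Mbps.
Audio total: 64 + 64 = 128 kbps = 0.128 Mbps.
Video: 9.246 − 0.128 = 9.118 Mbps.

9.1 Mbps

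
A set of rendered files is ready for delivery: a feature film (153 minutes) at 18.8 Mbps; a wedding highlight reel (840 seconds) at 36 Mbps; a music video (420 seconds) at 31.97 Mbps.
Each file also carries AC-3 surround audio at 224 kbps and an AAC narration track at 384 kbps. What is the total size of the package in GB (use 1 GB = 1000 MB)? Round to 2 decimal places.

27.82 GB

Audio total: 224 + 384 = 608 kbps = 0.608 Mbps.
feature film: 19.408 Mbps × 9180 s = 178165.4 Mb
wedding highlight reel: 36.608 Mbps × 840 s = 30750.7 Mb
music video: 32.578 Mbps × 420 s = 13682.8 Mb
Total: 222598.9 Mb = 27824.9 MB.
= 27.82 GB.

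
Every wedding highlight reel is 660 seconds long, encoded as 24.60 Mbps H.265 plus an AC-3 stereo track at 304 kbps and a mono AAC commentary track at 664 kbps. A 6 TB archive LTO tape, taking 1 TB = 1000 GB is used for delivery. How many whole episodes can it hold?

2844

Audio total: 304 + 664 = 968 kbps = 0.968 Mbps.
Total bitrate: 25.568 Mbps.
Per item: 25.568 Mbps × 660 s = 16,875 Mb = 2,109 MB.
Capacity: 6 TB = 48,000,000 Mb; 2844.46 items → 2844 complete.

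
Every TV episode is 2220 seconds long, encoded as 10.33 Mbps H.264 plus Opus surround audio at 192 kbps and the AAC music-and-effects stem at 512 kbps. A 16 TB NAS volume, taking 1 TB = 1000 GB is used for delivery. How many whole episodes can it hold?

Audio total: 192 + 512 = 704 kbps = 0.704 Mbps.
Total bitrate: 11.034 Mbps.
Per item: 11.034 Mbps × 2220 s = 24,495 Mb = 3,062 MB.
Capacity: 16 TB = 128,000,000 Mb; 5225.45 items → 5225 complete.

5225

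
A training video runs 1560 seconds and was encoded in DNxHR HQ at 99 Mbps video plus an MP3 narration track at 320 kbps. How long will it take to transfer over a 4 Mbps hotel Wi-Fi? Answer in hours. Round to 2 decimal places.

10.76 hours

Audio: 320 kbps = 0.320 Mbps.
Total bitrate: 99.320 Mbps.
File: 99.320 Mbps × 1560 s = 154939.2 Mb.
At 4 Mbps: 154939.2 / 4 = 38734.8 s ≈ 10.8 hours.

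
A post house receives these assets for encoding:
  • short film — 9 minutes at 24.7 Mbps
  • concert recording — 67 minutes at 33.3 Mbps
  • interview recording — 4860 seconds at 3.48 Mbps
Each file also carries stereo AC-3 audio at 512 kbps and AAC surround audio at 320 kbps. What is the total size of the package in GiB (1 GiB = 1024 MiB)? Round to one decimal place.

Audio total: 512 + 320 = 832 kbps = 0.832 Mbps.
short film: 25.532 Mbps × 540 s = 13787.3 Mb
concert recording: 34.132 Mbps × 4020 s = 137210.6 Mb
interview recording: 4.312 Mbps × 4860 s = 20956.3 Mb
Total: 171954.2 Mb = 21494.3 MB.
= 20.02 GiB.

20.0 GiB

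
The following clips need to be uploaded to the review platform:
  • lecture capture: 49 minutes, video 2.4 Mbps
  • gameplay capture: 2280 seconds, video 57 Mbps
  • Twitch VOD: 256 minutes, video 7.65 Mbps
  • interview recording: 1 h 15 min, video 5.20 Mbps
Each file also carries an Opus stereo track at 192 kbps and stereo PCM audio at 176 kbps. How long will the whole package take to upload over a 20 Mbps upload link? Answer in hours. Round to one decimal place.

Audio total: 192 + 176 = 368 kbps = 0.368 Mbps.
lecture capture: 2.768 Mbps × 2940 s = 8137.9 Mb
gameplay capture: 57.368 Mbps × 2280 s = 130799.0 Mb
Twitch VOD: 8.018 Mbps × 15360 s = 123156.5 Mb
interview recording: 5.568 Mbps × 4500 s = 25056.0 Mb
Total: 287149.4 Mb = 35893.7 MB.
At 20 Mbps: 287149.4 / 20 = 14357 s ≈ 3.99 hours.

4.0 hours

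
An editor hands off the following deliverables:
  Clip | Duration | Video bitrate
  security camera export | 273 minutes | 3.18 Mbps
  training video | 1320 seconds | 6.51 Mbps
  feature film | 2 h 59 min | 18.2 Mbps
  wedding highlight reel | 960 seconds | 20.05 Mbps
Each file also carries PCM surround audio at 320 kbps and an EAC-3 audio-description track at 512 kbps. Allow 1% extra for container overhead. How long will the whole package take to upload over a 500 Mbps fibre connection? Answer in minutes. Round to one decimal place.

10.1 minutes

Audio total: 320 + 512 = 832 kbps = 0.832 Mbps.
security camera export: 4.012 Mbps × 16380 s × 1.01 = 66373.7 Mb
training video: 7.342 Mbps × 1320 s × 1.01 = 9788.4 Mb
feature film: 19.032 Mbps × 10740 s × 1.01 = 206447.7 Mb
wedding highlight reel: 20.882 Mbps × 960 s × 1.01 = 20247.2 Mb
Total: 302857.0 Mb = 37857.1 MB.
At 500 Mbps: 302857.0 / 500 = 606 s ≈ 10.1 minutes.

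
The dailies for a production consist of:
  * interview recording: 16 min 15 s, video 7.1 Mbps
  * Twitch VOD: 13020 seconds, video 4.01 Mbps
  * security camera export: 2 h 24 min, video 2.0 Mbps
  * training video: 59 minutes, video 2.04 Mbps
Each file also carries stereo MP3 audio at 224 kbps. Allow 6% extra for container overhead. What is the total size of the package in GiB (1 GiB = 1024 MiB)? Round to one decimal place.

Audio: 224 kbps = 0.224 Mbps.
interview recording: 7.324 Mbps × 975 s × 1.06 = 7569.4 Mb
Twitch VOD: 4.234 Mbps × 13020 s × 1.06 = 58434.3 Mb
security camera export: 2.224 Mbps × 8640 s × 1.06 = 20368.3 Mb
training video: 2.264 Mbps × 3540 s × 1.06 = 8495.4 Mb
Total: 94867.4 Mb = 11858.4 MB.
= 11.04 GiB.

11.0 GiB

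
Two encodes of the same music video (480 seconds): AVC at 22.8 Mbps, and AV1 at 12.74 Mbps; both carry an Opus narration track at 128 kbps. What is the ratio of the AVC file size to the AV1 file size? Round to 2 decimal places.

1.78

Audio: 128 kbps = 0.128 Mbps.
AVC: 22.928 Mbps × 480 s = 11005.4 Mb = 1.376 GB.
AV1: 12.868 Mbps × 480 s = 6176.6 Mb = 0.772 GB.
Ratio: 1.376 / 0.772 = 1.782.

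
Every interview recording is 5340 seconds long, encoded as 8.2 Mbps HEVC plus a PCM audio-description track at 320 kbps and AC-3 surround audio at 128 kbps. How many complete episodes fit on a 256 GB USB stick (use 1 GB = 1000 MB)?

44

Audio total: 320 + 128 = 448 kbps = 0.448 Mbps.
Total bitrate: 8.648 Mbps.
Per item: 8.648 Mbps × 5340 s = 46,180 Mb = 5,773 MB.
Capacity: 256 GB = 2,048,000 Mb; 44.35 items → 44 complete.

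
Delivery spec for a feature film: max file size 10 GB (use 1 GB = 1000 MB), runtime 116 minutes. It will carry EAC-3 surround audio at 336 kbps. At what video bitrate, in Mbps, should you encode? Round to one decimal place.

11.2 Mbps

Budget: 10 GB = 80000.0 Mb.
116 min = 6960 s
Total bitrate budget: 80000.0 Mb / 6960 s = 11.494 Mbps.
Audio: 336 kbps = 0.336 Mbps.
Video: 11.494 − 0.336 = 11.158 Mbps.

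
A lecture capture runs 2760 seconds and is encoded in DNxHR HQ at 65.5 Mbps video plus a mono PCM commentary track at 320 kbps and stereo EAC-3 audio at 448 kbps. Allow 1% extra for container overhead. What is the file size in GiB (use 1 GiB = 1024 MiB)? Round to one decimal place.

21.5 GiB

Audio total: 320 + 448 = 768 kbps = 0.768 Mbps.
Total bitrate: 65.5 + 0.768 = 66.268 Mbps.
Stream data: 66.268 Mbps × 2760 s = 182899.7 Mb.
With 1% container overhead: ×1.01.
184,729 Mb = 23,091,084,600 bytes ÷ 1,073,741,824 = 21.51 GiB.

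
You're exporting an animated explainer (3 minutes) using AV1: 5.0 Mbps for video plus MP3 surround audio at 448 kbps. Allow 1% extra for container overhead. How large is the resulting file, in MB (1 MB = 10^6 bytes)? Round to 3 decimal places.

123.806 MB

3 min = 180 s
Audio: 448 kbps = 0.448 Mbps.
Total bitrate: 5.0 + 0.448 = 5.448 Mbps.
Stream data: 5.448 Mbps × 180 s = 980.6 Mb.
With 1% container overhead: ×1.01.
990.4 Mb ÷ 8 = 123.8 MB → 123.8 MB.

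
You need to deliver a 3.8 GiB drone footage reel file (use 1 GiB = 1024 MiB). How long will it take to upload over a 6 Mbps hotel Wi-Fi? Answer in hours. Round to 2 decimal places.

1.51 hours

File: 3.8 GiB = 32641.8 Mb.
At 6 Mbps: 32641.8 / 6 = 5440.3 s ≈ 1.51 hours.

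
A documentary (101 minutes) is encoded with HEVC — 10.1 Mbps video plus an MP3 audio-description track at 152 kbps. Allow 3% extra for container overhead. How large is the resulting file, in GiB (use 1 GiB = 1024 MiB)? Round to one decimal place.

7.4 GiB

101 min = 6060 s
Audio: 152 kbps = 0.152 Mbps.
Total bitrate: 10.1 + 0.152 = 10.252 Mbps.
Stream data: 10.252 Mbps × 6060 s = 62127.1 Mb.
With 3% container overhead: ×1.03.
63,991 Mb = 7,998,866,700 bytes ÷ 1,073,741,824 = 7.450 GiB.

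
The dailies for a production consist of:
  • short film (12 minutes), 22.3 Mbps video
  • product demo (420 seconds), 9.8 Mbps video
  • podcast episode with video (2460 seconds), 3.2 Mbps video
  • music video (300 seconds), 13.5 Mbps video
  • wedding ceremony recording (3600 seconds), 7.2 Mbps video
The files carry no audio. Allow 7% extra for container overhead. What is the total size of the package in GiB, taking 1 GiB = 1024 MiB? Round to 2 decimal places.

short film: 22.300 Mbps × 720 s × 1.07 = 17179.9 Mb
product demo: 9.800 Mbps × 420 s × 1.07 = 4404.1 Mb
podcast episode with video: 3.200 Mbps × 2460 s × 1.07 = 8423.0 Mb
music video: 13.500 Mbps × 300 s × 1.07 = 4333.5 Mb
wedding ceremony recording: 7.200 Mbps × 3600 s × 1.07 = 27734.4 Mb
Total: 62075.0 Mb = 7759.4 MB.
= 7.226 GiB.

7.23 GiB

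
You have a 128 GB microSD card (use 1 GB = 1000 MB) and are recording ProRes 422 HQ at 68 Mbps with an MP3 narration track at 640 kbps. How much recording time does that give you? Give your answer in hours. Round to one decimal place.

Audio: 640 kbps = 0.640 Mbps.
Total bitrate: 68 + 0.640 = 68.640 Mbps.
Capacity: 128 GB = 1,024,000 Mb.
Recording time: 1,024,000 / 68.640 = 14,918 s ≈ 4.14 hours.

4.1 hours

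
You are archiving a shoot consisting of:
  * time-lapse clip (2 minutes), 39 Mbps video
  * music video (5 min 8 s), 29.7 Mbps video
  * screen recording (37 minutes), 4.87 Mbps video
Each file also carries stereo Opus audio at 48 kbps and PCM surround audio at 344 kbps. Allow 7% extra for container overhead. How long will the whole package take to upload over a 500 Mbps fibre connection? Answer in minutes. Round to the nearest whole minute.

1 minutes

Audio total: 48 + 344 = 392 kbps = 0.392 Mbps.
time-lapse clip: 39.392 Mbps × 120 s × 1.07 = 5057.9 Mb
music video: 30.092 Mbps × 308 s × 1.07 = 9917.1 Mb
screen recording: 5.262 Mbps × 2220 s × 1.07 = 12499.4 Mb
Total: 27474.4 Mb = 3434.3 MB.
At 500 Mbps: 27474.4 / 500 = 55 s ≈ 0.916 minutes.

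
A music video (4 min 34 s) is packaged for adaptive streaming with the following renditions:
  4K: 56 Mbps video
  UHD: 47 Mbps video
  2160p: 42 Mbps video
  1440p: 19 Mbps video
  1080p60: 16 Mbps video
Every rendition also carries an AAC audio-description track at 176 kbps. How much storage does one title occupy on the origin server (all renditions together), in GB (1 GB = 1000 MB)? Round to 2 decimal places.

6.20 GB

4 min 34 s = 274 s
Audio: 176 kbps = 0.176 Mbps.
Sum of rendition bitrates: (56+0.176) + (47+0.176) + (42+0.176) + (19+0.176) + (16+0.176) = 180.880 Mbps.
× 274 s = 49,561 Mb = 6,195 MB = 6.195 GB.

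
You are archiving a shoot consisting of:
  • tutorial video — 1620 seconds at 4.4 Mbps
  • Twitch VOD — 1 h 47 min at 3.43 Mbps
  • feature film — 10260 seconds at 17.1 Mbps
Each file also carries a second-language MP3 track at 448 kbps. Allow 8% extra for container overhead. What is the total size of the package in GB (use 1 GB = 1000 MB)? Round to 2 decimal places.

28.73 GB

Audio: 448 kbps = 0.448 Mbps.
tutorial video: 4.848 Mbps × 1620 s × 1.08 = 8482.1 Mb
Twitch VOD: 3.878 Mbps × 6420 s × 1.08 = 26888.5 Mb
feature film: 17.548 Mbps × 10260 s × 1.08 = 194445.9 Mb
Total: 229816.4 Mb = 28727.1 MB.
= 28.73 GB.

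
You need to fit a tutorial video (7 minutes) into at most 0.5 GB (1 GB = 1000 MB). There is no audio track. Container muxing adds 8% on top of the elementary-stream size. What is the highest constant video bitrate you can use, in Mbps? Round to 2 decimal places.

Budget: 0.5 GB = 4000.0 Mb.
Stream payload after overhead: 4000.0 / 1.08 = 3703.7 Mb.
7 min = 420 s
Total bitrate budget: 3703.7 Mb / 420 s = 8.818 Mbps.

8.82 Mbps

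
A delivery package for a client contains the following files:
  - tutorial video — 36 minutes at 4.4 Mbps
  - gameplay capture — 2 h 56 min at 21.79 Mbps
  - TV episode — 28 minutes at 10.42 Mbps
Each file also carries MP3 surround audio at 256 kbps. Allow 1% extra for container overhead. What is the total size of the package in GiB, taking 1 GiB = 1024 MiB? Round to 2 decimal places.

Audio: 256 kbps = 0.256 Mbps.
tutorial video: 4.656 Mbps × 2160 s × 1.01 = 10157.5 Mb
gameplay capture: 22.046 Mbps × 10560 s × 1.01 = 235133.8 Mb
TV episode: 10.676 Mbps × 1680 s × 1.01 = 18115.0 Mb
Total: 263406.4 Mb = 32925.8 MB.
= 30.66 GiB.

30.66 GiB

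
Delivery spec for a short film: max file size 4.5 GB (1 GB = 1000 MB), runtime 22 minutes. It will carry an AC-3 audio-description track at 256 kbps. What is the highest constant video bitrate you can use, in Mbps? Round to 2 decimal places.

Budget: 4.5 GB = 36000.0 Mb.
22 min = 1320 s
Total bitrate budget: 36000.0 Mb / 1320 s = 27.273 Mbps.
Audio: 256 kbps = 0.256 Mbps.
Video: 27.273 − 0.256 = 27.017 Mbps.

27.02 Mbps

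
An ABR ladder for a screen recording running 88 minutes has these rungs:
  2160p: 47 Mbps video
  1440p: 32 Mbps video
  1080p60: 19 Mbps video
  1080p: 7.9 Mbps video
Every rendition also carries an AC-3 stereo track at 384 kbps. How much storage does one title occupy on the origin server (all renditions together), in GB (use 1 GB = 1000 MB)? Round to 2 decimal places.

70.91 GB

88 min = 5280 s
Audio: 384 kbps = 0.384 Mbps.
Sum of rendition bitrates: (47+0.384) + (32+0.384) + (19+0.384) + (7.9+0.384) = 107.436 Mbps.
× 5280 s = 567,262 Mb = 70,908 MB = 70.91 GB.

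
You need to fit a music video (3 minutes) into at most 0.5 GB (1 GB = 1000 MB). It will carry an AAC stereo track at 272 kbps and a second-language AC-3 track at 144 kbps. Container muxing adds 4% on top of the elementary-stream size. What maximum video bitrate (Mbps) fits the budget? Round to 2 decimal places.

Budget: 0.5 GB = 4000.0 Mb.
Stream payload after overhead: 4000.0 / 1.04 = 3846.2 Mb.
3 min = 180 s
Total bitrate budget: 3846.2 Mb / 180 s = 21.368 Mbps.
Audio total: 272 + 144 = 416 kbps = 0.416 Mbps.
Video: 21.368 − 0.416 = 20.952 Mbps.

20.95 Mbps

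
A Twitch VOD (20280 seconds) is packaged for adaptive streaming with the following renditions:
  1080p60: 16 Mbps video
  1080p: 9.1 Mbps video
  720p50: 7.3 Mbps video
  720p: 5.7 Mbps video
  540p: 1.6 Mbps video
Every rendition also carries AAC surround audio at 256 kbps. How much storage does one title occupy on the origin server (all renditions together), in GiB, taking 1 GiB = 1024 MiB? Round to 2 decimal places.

Audio: 256 kbps = 0.256 Mbps.
Sum of rendition bitrates: (16+0.256) + (9.1+0.256) + (7.3+0.256) + (5.7+0.256) + (1.6+0.256) = 40.980 Mbps.
× 20280 s = 831,074 Mb = 103,884 MB = 96.75 GiB.

96.75 GiB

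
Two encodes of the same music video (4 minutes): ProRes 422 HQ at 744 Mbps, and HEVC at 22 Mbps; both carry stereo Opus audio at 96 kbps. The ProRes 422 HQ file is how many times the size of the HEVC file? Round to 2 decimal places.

4 min = 240 s
Audio: 96 kbps = 0.096 Mbps.
ProRes 422 HQ: 744.096 Mbps × 240 s = 178583.0 Mb = 22.323 GB.
HEVC: 22.096 Mbps × 240 s = 5303.0 Mb = 0.663 GB.
Ratio: 22.323 / 0.663 = 33.676.

33.68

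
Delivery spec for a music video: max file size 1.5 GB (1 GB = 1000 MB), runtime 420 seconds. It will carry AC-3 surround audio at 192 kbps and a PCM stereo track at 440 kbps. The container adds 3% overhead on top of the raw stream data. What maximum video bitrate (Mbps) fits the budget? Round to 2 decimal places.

Budget: 1.5 GB = 12000.0 Mb.
Stream payload after overhead: 12000.0 / 1.03 = 11650.5 Mb.
Total bitrate budget: 11650.5 Mb / 420 s = 27.739 Mbps.
Audio total: 192 + 440 = 632 kbps = 0.632 Mbps.
Video: 27.739 − 0.632 = 27.107 Mbps.

27.11 Mbps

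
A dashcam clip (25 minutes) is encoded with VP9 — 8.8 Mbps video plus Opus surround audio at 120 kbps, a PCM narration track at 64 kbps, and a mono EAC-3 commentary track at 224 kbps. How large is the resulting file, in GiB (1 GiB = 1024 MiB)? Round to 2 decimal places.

25 min = 1500 s
Audio total: 120 + 64 + 224 = 408 kbps = 0.408 Mbps.
Total bitrate: 8.8 + 0.408 = 9.208 Mbps.
Stream data: 9.208 Mbps × 1500 s = 13812.0 Mb.
13,812 Mb = 1,726,500,000 bytes ÷ 1,073,741,824 = 1.608 GiB.

1.61 GiB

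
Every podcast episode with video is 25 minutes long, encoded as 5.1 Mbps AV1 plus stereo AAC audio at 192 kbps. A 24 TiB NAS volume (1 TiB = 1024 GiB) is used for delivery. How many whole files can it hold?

26594

25 min = 1500 s
Audio: 192 kbps = 0.192 Mbps.
Total bitrate: 5.292 Mbps.
Per item: 5.292 Mbps × 1500 s = 7,938 Mb = 992.2 MB.
Capacity: 24 TiB = 211,106,233 Mb; 26594.39 items → 26594 complete.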